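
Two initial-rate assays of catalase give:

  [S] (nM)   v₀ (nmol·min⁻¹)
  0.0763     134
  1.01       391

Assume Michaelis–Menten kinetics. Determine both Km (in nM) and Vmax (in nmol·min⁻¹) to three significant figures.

Km = 0.188 nM; Vmax = 464 nmol·min⁻¹

From v = Vmax[S]/(Km+[S]), each point gives Vmax = v(Km+[S])/[S].
Equating: 134(Km+0.0763)/0.0763 = 391(Km+1.01)/1.01.
1756·Km + 134 = 387.1·Km + 391, so (1756 − 387.1)·Km = 391 − 134.
Km = 257.0/1369 = 0.188 nM; then Vmax = 134(0.188+0.0763)/0.0763 = 464 nmol·min⁻¹.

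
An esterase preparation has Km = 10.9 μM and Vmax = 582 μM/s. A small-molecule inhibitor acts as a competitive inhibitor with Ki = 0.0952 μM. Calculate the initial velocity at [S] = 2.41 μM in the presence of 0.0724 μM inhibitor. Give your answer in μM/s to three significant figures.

64.9 μM/s

α = 1 + [I]/Ki = 1 + 0.0724/0.0952 = 1.761.
For a competitive inhibitor, Vmax is unchanged and the apparent Km becomes α·Km: Km,app = 19.2 μM, Vmax,app = 582 μM/s.
v = Vmax,app·[S]/(Km,app + [S]) = 582 × 2.41/(19.2 + 2.41) = 64.9 μM/s.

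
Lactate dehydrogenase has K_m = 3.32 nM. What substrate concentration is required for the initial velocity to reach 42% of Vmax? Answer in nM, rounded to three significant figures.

2.40 nM

v/Vmax = [S]/(Km+[S]) = 0.42, so [S] = Km·0.42/(1 − 0.42) = 3.32 × 0.7241.
[S] = 2.40 nM.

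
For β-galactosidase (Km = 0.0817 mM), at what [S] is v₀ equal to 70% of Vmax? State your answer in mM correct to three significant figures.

v/Vmax = [S]/(Km+[S]) = 0.7, so [S] = Km·0.7/(1 − 0.7) = 0.0817 × 2.333.
[S] = 0.191 mM.

0.191 mM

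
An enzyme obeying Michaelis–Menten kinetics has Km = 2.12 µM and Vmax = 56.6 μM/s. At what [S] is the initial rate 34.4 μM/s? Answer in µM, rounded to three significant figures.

3.29 µM

Rearranging v = Vmax[S]/(Km+[S]) gives [S] = Km·v/(Vmax − v).
[S] = 2.12 × 34.4 / (56.6 − 34.4) = 72.93/22.20 = 3.29 µM.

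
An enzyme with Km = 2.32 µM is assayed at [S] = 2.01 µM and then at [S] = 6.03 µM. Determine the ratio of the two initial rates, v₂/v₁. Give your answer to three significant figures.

Since Vmax cancels, v₂/v₁ = [S]₂(Km+[S]₁) / [S]₁(Km+[S]₂).
= 6.03×(2.32+2.01) / (2.01×(2.32+6.03)) = 26.11/16.78 = 1.56.

1.56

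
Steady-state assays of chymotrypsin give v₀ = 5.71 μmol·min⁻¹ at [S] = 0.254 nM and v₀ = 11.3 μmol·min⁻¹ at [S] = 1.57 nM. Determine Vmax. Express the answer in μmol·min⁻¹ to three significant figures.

13.9 μmol·min⁻¹

In reciprocal form, 1/v = (Km/Vmax)·(1/[S]) + 1/Vmax. The two points give (1/[S], 1/v) = (3.937, 0.1751) and (0.6369, 0.08850).
Slope = (0.1751 − 0.08850)/(3.937 − 0.6369) = 0.02625; intercept = 0.1751 − 0.02625×3.937 = 0.07177.
Vmax = 1/intercept = 13.9 μmol·min⁻¹; Km = slope × Vmax = 0.02625 × 13.9 = 0.366 nM.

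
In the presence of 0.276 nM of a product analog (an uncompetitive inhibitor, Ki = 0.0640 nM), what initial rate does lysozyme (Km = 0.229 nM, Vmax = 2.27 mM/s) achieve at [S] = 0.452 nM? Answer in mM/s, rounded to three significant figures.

0.390 mM/s

α = 1 + [I]/Ki = 1 + 0.276/0.0640 = 5.312.
For an uncompetitive inhibitor, both parameters are divided by α, giving Vmax/α and Km/α: Km,app = 0.0431 nM, Vmax,app = 0.427 mM/s.
v = Vmax,app·[S]/(Km,app + [S]) = 0.427 × 0.452/(0.0431 + 0.452) = 0.390 mM/s.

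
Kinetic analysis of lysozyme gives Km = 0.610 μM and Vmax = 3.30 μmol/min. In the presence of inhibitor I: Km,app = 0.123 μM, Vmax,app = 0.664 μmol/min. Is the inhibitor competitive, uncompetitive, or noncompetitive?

uncompetitive

Both Km and Vmax decrease by the same factor (~4.97-fold) — characteristic of uncompetitive inhibition.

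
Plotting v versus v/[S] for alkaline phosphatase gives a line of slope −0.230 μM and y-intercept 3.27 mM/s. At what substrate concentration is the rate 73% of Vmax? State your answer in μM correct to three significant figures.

The Eadie–Hofstee slope gives Km = 0.230 μM (slope = −Km).
v/Vmax = [S]/(Km+[S]) = 0.73 ⇒ [S] = Km·0.73/(1−0.73) = 0.230 × 2.704 = 0.622 μM.

0.622 μM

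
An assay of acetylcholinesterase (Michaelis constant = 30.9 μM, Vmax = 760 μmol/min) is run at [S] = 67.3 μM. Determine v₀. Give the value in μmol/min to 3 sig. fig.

521 μmol/min

[S]/(Km+[S]) = 67.3/98.20 = 0.6853, the fractional saturation.
v = 0.6853 × Vmax = 0.6853 × 760 = 521 μmol/min.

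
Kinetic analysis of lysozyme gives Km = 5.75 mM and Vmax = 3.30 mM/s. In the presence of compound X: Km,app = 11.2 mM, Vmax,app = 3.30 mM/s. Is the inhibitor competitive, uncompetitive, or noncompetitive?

Km increases (5.75 → 11.2 mM) while Vmax is unchanged — the hallmark of competitive inhibition.

competitive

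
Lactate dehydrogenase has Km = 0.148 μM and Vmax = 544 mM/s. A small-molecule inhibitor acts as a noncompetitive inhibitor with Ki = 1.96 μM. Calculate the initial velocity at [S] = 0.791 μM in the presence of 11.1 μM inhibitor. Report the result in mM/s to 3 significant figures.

68.8 mM/s

With α = 1 + [I]/Ki = 1 + 11.1/1.96 = 6.663, the noncompetitive rate law is v = (Vmax/α)·[S] / (Km + [S]).
v = (544/6.663)×0.791 / (0.148 + 0.791) = 64.58/0.9390 = 68.8 mM/s.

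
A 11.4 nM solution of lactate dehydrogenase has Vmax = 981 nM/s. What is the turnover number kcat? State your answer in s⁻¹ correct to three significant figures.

86.1 s⁻¹

kcat = Vmax/[E]total = 981 nM/s / 11.4 nM = 86.1 s⁻¹.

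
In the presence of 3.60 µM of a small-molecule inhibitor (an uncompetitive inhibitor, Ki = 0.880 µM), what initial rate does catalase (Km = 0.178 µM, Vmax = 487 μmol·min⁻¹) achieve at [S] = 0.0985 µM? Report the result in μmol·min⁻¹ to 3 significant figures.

α = 1 + [I]/Ki = 1 + 3.60/0.880 = 5.091.
For an uncompetitive inhibitor, both parameters are divided by α, giving Vmax/α and Km/α: Km,app = 0.0350 µM, Vmax,app = 95.7 μmol·min⁻¹.
v = Vmax,app·[S]/(Km,app + [S]) = 95.7 × 0.0985/(0.0350 + 0.0985) = 70.6 μmol·min⁻¹.

70.6 μmol·min⁻¹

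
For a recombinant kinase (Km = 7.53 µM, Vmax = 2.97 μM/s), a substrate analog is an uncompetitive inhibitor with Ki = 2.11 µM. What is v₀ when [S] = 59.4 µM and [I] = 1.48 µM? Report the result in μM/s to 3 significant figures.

α = 1 + [I]/Ki = 1 + 1.48/2.11 = 1.701.
For an uncompetitive inhibitor, both parameters are divided by α, giving Vmax/α and Km/α: Km,app = 4.43 µM, Vmax,app = 1.75 μM/s.
v = Vmax,app·[S]/(Km,app + [S]) = 1.75 × 59.4/(4.43 + 59.4) = 1.62 μM/s.

1.62 μM/s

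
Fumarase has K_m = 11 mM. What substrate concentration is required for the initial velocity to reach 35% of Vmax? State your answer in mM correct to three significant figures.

v/Vmax = [S]/(Km+[S]) = 0.35, so [S] = Km·0.35/(1 − 0.35) = 11 × 0.5385.
[S] = 5.92 mM.

5.92 mM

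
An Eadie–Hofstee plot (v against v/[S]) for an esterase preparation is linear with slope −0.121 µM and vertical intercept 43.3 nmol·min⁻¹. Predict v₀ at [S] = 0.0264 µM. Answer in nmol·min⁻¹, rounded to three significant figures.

In the Eadie–Hofstee form v = Vmax − Km·(v/[S]), the slope is −Km and the intercept is Vmax, so Km = 0.121 µM and Vmax = 43.3 nmol·min⁻¹.
v = 43.3 × 0.0264/(0.121 + 0.0264) = 7.76 nmol·min⁻¹.

7.76 nmol·min⁻¹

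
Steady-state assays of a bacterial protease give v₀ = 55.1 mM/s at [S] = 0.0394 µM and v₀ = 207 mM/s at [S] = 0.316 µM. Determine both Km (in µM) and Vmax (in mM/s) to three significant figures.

From v = Vmax[S]/(Km+[S]), each point gives Vmax = v(Km+[S])/[S].
Equating: 55.1(Km+0.0394)/0.0394 = 207(Km+0.316)/0.316.
1398·Km + 55.1 = 655.1·Km + 207, so (1398 − 655.1)·Km = 207 − 55.1.
Km = 151.9/743.4 = 0.204 µM; then Vmax = 55.1(0.204+0.0394)/0.0394 = 341 mM/s.

Km = 0.204 µM; Vmax = 341 mM/s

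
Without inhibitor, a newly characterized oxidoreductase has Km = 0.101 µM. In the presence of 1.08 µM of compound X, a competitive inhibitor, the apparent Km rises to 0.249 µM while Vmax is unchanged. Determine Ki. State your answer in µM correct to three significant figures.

0.737 µM

Competitive: Km,app = α·Km with α = 1 + [I]/Ki.
α = Km,app/Km = 0.249/0.101 = 2.465.
Since α = 1 + [I]/Ki, [I]/Ki = 2.465 − 1 = 1.465 and Ki = 1.08/1.465 = 0.737 µM.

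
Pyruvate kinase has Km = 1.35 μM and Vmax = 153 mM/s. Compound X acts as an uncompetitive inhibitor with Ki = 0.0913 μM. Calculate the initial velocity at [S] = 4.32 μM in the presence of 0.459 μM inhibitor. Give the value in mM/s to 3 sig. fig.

24.1 mM/s

With α = 1 + [I]/Ki = 1 + 0.459/0.0913 = 6.027, the uncompetitive rate law is v = (Vmax/α)·[S] / (Km/α + [S]).
v = (153/6.027)×4.32 / (1.35/6.027 + 4.32) = 109.7/4.544 = 24.1 mM/s.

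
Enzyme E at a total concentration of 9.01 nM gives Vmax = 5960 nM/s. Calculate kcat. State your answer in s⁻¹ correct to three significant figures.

661 s⁻¹

kcat = Vmax/[E]total = 5960 nM/s / 9.01 nM = 661 s⁻¹.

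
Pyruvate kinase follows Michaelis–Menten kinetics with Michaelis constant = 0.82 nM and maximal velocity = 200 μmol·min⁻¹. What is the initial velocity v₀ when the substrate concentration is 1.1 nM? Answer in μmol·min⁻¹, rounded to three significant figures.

[S]/(Km+[S]) = 1.1/1.920 = 0.5729, the fractional saturation.
v = 0.5729 × Vmax = 0.5729 × 200 = 115 μmol·min⁻¹.

115 μmol·min⁻¹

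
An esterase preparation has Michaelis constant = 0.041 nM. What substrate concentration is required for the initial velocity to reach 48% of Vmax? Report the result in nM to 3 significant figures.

v/Vmax = [S]/(Km+[S]) = 0.48, so [S] = Km·0.48/(1 − 0.48) = 0.041 × 0.9231.
[S] = 0.0378 nM.

0.0378 nM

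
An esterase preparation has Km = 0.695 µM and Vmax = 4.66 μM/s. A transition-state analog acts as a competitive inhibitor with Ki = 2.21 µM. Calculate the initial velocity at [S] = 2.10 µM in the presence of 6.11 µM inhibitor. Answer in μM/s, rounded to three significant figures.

With α = 1 + [I]/Ki = 1 + 6.11/2.21 = 3.765, the competitive rate law is v = Vmax[S] / (αKm + [S]).
v = 4.66×2.10 / (3.765×0.695 + 2.10) = 9.786/4.716 = 2.07 μM/s.

2.07 μM/s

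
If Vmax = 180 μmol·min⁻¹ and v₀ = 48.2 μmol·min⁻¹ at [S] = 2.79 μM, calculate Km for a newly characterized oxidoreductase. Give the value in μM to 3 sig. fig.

7.63 μM

From v = Vmax[S]/(Km+[S]), Km = [S](Vmax − v)/v.
Km = 2.79 × (180 − 48.2) / 48.2 = 367.7/48.2 = 7.63 μM.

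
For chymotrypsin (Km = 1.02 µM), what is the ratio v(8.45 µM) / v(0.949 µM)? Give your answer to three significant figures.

1.85

The fractional saturations are [S]/(Km+[S]) = 0.949/1.969 = 0.4820 and 8.45/9.470 = 0.8923.
v₂/v₁ is just their ratio: 0.8923/0.4820 = 1.85.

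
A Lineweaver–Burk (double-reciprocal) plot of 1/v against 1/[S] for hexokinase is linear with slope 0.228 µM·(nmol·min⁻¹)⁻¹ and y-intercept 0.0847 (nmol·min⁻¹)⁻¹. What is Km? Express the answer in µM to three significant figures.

y-intercept = 1/Vmax ⇒ Vmax = 11.8 nmol·min⁻¹; slope = Km/Vmax ⇒ Km = slope × Vmax.
Km = 0.228 × 11.8 = 2.69 µM.

2.69 µM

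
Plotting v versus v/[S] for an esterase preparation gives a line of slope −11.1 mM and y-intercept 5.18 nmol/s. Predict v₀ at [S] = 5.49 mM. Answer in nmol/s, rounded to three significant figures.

In the Eadie–Hofstee form v = Vmax − Km·(v/[S]), the slope is −Km and the intercept is Vmax, so Km = 11.1 mM and Vmax = 5.18 nmol/s.
v = 5.18 × 5.49/(11.1 + 5.49) = 1.71 nmol/s.

1.71 nmol/s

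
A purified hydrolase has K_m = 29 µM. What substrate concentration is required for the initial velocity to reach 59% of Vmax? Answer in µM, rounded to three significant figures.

41.7 µM

v/Vmax = [S]/(Km+[S]) = 0.59, so [S] = Km·0.59/(1 − 0.59) = 29 × 1.439.
[S] = 41.7 µM.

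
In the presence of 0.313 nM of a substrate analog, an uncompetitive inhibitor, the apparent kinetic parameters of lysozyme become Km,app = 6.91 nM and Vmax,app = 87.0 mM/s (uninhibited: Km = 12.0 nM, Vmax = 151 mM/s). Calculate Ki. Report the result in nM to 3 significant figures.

Uncompetitive: Vmax,app = Vmax/α (and Km,app = Km/α) with α = 1 + [I]/Ki.
α = Vmax/Vmax,app = 151/87.0 = 1.736.
Ki = [I]/(α − 1) = 0.313/0.7356 = 0.425 nM.

0.425 nM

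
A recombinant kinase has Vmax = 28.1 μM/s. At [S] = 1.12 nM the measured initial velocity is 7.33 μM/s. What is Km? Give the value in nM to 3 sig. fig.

3.17 nM

From v = Vmax[S]/(Km+[S]), Km = [S](Vmax − v)/v.
Km = 1.12 × (28.1 − 7.33) / 7.33 = 23.26/7.33 = 3.17 nM.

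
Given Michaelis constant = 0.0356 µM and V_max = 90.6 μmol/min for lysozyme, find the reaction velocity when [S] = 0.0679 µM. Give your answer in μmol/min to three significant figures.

59.4 μmol/min

[S]/(Km+[S]) = 0.0679/0.1035 = 0.6560, the fractional saturation.
v = 0.6560 × Vmax = 0.6560 × 90.6 = 59.4 μmol/min.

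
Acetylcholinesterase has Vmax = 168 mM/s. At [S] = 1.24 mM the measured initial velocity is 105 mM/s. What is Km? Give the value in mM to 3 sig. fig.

From v = Vmax[S]/(Km+[S]), Km = [S](Vmax − v)/v.
Km = 1.24 × (168 − 105) / 105 = 78.12/105 = 0.744 mM.

0.744 mM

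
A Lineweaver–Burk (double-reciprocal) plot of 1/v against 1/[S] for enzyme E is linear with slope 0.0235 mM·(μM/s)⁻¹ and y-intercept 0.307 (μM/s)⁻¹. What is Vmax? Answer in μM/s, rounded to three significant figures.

3.26 μM/s

The y-intercept of a Lineweaver–Burk plot equals 1/Vmax, so Vmax = 1/0.307 = 3.26 μM/s.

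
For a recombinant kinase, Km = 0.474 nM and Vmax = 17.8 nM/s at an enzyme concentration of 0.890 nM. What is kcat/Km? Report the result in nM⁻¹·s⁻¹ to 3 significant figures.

42.2 nM⁻¹·s⁻¹

kcat = Vmax/[E]total = 17.8/0.890 = 20.0 s⁻¹.
kcat/Km = 20.0/0.474 = 42.2 nM⁻¹·s⁻¹.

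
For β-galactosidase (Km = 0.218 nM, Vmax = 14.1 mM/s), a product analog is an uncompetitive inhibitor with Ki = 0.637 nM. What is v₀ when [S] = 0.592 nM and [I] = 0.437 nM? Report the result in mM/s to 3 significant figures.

6.86 mM/s

α = 1 + [I]/Ki = 1 + 0.437/0.637 = 1.686.
For an uncompetitive inhibitor, both parameters are divided by α, giving Vmax/α and Km/α: Km,app = 0.129 nM, Vmax,app = 8.36 mM/s.
v = Vmax,app·[S]/(Km,app + [S]) = 8.36 × 0.592/(0.129 + 0.592) = 6.86 mM/s.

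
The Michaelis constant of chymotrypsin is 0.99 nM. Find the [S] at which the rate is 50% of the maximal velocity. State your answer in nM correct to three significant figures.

0.990 nM

v/Vmax = [S]/(Km+[S]) = 0.5, so [S] = Km·0.5/(1 − 0.5) = 0.99 × 1.000.
[S] = 0.990 nM.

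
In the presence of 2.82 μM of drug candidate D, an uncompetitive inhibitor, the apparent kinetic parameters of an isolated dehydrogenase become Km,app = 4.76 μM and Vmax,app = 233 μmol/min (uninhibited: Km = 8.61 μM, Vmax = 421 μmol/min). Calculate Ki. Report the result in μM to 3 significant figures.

3.49 μM

Uncompetitive: Vmax,app = Vmax/α (and Km,app = Km/α) with α = 1 + [I]/Ki.
α = Vmax/Vmax,app = 421/233 = 1.807.
Since α = 1 + [I]/Ki, [I]/Ki = 1.807 − 1 = 0.8069 and Ki = 2.82/0.8069 = 3.49 μM.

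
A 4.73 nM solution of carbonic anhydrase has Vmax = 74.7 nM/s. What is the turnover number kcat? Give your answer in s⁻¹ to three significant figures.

kcat = Vmax/[E]total = 74.7 nM/s / 4.73 nM = 15.8 s⁻¹.

15.8 s⁻¹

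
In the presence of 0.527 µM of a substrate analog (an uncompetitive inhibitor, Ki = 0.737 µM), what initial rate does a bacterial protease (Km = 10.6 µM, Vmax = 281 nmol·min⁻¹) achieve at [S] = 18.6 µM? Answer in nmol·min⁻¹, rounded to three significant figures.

123 nmol·min⁻¹

α = 1 + [I]/Ki = 1 + 0.527/0.737 = 1.715.
For an uncompetitive inhibitor, both parameters are divided by α, giving Vmax/α and Km/α: Km,app = 6.18 µM, Vmax,app = 164 nmol·min⁻¹.
v = Vmax,app·[S]/(Km,app + [S]) = 164 × 18.6/(6.18 + 18.6) = 123 nmol·min⁻¹.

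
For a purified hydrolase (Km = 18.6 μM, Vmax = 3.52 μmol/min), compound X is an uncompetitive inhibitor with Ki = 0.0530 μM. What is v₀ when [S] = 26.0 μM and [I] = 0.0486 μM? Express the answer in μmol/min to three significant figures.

With α = 1 + [I]/Ki = 1 + 0.0486/0.0530 = 1.917, the uncompetitive rate law is v = (Vmax/α)·[S] / (Km/α + [S]).
v = (3.52/1.917)×26.0 / (18.6/1.917 + 26.0) = 47.74/35.70 = 1.34 μmol/min.

1.34 μmol/min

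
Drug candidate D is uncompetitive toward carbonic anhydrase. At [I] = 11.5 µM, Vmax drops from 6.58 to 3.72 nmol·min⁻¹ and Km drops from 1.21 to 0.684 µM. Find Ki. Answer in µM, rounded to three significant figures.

15.0 µM

Uncompetitive: Vmax,app = Vmax/α (and Km,app = Km/α) with α = 1 + [I]/Ki.
α = Vmax/Vmax,app = 6.58/3.72 = 1.769.
Ki = [I]/(α − 1) = 11.5/0.7688 = 15.0 µM.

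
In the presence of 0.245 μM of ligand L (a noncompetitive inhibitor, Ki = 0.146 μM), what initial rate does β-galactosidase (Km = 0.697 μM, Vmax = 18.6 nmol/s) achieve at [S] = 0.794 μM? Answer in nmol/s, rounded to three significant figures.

3.70 nmol/s

With α = 1 + [I]/Ki = 1 + 0.245/0.146 = 2.678, the noncompetitive rate law is v = (Vmax/α)·[S] / (Km + [S]).
v = (18.6/2.678)×0.794 / (0.697 + 0.794) = 5.515/1.491 = 3.70 nmol/s.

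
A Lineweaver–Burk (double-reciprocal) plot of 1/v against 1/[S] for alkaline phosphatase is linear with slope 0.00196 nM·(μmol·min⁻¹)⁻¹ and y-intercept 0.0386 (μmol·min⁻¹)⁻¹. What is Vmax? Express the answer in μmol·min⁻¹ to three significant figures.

The y-intercept of a Lineweaver–Burk plot equals 1/Vmax, so Vmax = 1/0.0386 = 25.9 μmol·min⁻¹.

25.9 μmol·min⁻¹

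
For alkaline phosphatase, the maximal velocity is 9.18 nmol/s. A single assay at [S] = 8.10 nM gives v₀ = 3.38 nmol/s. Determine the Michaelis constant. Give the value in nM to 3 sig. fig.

From v = Vmax[S]/(Km+[S]), Km = [S](Vmax − v)/v.
Km = 8.10 × (9.18 − 3.38) / 3.38 = 46.98/3.38 = 13.9 nM.

13.9 nM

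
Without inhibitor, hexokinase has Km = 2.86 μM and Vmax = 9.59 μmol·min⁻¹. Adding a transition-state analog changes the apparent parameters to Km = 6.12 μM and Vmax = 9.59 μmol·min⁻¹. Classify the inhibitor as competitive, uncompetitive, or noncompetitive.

competitive

Km increases (2.86 → 6.12 μM) while Vmax is unchanged — the hallmark of competitive inhibition.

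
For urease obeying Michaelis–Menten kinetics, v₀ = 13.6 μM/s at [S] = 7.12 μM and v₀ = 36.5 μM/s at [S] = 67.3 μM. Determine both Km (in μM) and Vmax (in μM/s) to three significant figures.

Km = 16.7 μM; Vmax = 45.6 μM/s

In reciprocal form, 1/v = (Km/Vmax)·(1/[S]) + 1/Vmax. The two points give (1/[S], 1/v) = (0.1404, 0.07353) and (0.01486, 0.02740).
Slope = (0.07353 − 0.02740)/(0.1404 − 0.01486) = 0.3673; intercept = 0.07353 − 0.3673×0.1404 = 0.02194.
Vmax = 1/intercept = 45.6 μM/s; Km = slope × Vmax = 0.3673 × 45.6 = 16.7 μM.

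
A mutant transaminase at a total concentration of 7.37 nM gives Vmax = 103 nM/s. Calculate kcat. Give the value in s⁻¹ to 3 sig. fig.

kcat = Vmax/[E]total = 103 nM/s / 7.37 nM = 14.0 s⁻¹.

14.0 s⁻¹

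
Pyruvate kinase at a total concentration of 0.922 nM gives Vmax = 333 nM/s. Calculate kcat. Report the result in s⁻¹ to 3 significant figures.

361 s⁻¹

kcat = Vmax/[E]total = 333 nM/s / 0.922 nM = 361 s⁻¹.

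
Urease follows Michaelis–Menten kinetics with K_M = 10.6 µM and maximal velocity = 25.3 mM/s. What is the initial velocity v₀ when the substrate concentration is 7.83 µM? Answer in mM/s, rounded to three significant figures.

10.7 mM/s

[S]/(Km+[S]) = 7.83/18.43 = 0.4249, the fractional saturation.
v = 0.4249 × Vmax = 0.4249 × 25.3 = 10.7 mM/s.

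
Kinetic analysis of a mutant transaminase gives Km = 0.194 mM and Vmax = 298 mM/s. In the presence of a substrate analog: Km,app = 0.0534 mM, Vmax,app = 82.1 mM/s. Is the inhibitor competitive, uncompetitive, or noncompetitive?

uncompetitive

Both Km and Vmax decrease by the same factor (~3.63-fold) — characteristic of uncompetitive inhibition.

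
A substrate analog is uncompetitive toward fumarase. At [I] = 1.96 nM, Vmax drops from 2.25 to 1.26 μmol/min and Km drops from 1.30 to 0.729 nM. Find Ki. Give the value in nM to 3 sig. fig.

2.49 nM

Uncompetitive: Vmax,app = Vmax/α (and Km,app = Km/α) with α = 1 + [I]/Ki.
α = Vmax/Vmax,app = 2.25/1.26 = 1.786.
Ki = [I]/(α − 1) = 1.96/0.7857 = 2.49 nM.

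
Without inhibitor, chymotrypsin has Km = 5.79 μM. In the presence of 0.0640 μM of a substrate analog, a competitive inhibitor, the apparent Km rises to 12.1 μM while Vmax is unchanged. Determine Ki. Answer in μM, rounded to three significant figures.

0.0587 μM

Competitive: Km,app = α·Km with α = 1 + [I]/Ki.
α = Km,app/Km = 12.1/5.79 = 2.090.
Ki = [I]/(α − 1) = 0.0640/1.090 = 0.0587 μM.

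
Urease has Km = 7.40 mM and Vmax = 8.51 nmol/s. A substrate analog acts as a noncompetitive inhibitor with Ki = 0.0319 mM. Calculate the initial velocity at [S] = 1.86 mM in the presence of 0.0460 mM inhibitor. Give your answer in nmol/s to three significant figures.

With α = 1 + [I]/Ki = 1 + 0.0460/0.0319 = 2.442, the noncompetitive rate law is v = (Vmax/α)·[S] / (Km + [S]).
v = (8.51/2.442)×1.86 / (7.40 + 1.86) = 6.482/9.260 = 0.700 nmol/s.

0.700 nmol/s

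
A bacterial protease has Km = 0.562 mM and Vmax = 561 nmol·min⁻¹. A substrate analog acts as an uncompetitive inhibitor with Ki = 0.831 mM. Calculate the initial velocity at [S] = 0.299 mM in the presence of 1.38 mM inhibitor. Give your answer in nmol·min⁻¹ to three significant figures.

124 nmol·min⁻¹

α = 1 + [I]/Ki = 1 + 1.38/0.831 = 2.661.
For an uncompetitive inhibitor, both parameters are divided by α, giving Vmax/α and Km/α: Km,app = 0.211 mM, Vmax,app = 211 nmol·min⁻¹.
v = Vmax,app·[S]/(Km,app + [S]) = 211 × 0.299/(0.211 + 0.299) = 124 nmol·min⁻¹.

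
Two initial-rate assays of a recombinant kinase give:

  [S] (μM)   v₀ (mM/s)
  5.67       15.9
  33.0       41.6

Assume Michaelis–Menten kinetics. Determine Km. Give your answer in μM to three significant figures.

From v = Vmax[S]/(Km+[S]), each point gives Vmax = v(Km+[S])/[S].
Equating: 15.9(Km+5.67)/5.67 = 41.6(Km+33.0)/33.0.
2.804·Km + 15.9 = 1.261·Km + 41.6, so (2.804 − 1.261)·Km = 41.6 − 15.9.
Km = 25.70/1.544 = 16.6 μM; then Vmax = 15.9(16.6+5.67)/5.67 = 62.6 mM/s.

16.6 μM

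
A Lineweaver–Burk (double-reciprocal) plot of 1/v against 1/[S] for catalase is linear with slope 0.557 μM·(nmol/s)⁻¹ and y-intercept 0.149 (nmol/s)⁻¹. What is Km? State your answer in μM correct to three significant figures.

y-intercept = 1/Vmax ⇒ Vmax = 6.71 nmol/s; slope = Km/Vmax ⇒ Km = slope × Vmax.
Km = 0.557 × 6.71 = 3.74 μM.

3.74 μM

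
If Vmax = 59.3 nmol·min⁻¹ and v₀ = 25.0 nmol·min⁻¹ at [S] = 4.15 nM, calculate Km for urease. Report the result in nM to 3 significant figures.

5.69 nM

From v = Vmax[S]/(Km+[S]), Km = [S](Vmax − v)/v.
Km = 4.15 × (59.3 − 25.0) / 25.0 = 142.3/25.0 = 5.69 nM.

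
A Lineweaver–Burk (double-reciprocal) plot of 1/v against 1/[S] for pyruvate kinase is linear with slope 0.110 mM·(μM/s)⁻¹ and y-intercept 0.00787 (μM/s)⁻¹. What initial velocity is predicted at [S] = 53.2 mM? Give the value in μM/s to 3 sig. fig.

101 μM/s

The y-intercept is 1/Vmax, so Vmax = 1/0.00787 = 127 μM/s.
The slope is Km/Vmax, so Km = 0.110 × 127 = 14.0 mM.
Then v = 127 × 53.2/(14.0 + 53.2) = 101 μM/s.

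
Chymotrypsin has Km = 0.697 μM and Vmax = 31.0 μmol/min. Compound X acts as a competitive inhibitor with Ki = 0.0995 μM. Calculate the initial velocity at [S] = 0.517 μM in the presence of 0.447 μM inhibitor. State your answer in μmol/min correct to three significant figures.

3.69 μmol/min

With α = 1 + [I]/Ki = 1 + 0.447/0.0995 = 5.492, the competitive rate law is v = Vmax[S] / (αKm + [S]).
v = 31.0×0.517 / (5.492×0.697 + 0.517) = 16.03/4.345 = 3.69 μmol/min.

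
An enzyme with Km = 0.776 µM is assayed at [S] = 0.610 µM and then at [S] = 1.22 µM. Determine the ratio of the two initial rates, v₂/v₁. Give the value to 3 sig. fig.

Since Vmax cancels, v₂/v₁ = [S]₂(Km+[S]₁) / [S]₁(Km+[S]₂).
= 1.22×(0.776+0.610) / (0.610×(0.776+1.22)) = 1.691/1.218 = 1.39.

1.39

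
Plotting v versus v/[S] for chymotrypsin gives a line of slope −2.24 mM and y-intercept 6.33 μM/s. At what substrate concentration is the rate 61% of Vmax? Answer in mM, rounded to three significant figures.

The Eadie–Hofstee slope gives Km = 2.24 mM (slope = −Km).
v/Vmax = [S]/(Km+[S]) = 0.61 ⇒ [S] = Km·0.61/(1−0.61) = 2.24 × 1.564 = 3.50 mM.

3.50 mM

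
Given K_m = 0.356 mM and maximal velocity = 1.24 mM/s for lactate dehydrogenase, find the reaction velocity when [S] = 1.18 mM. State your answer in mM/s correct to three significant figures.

v = Vmax·[S]/(Km + [S]) = 1.24 × 1.18 / (0.356 + 1.18)
  = 1.463 / 1.536 = 0.953 mM/s.

0.953 mM/s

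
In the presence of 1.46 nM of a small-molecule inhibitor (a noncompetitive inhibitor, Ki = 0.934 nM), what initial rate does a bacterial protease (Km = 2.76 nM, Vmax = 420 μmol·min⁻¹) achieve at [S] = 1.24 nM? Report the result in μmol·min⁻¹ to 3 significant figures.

50.8 μmol·min⁻¹

α = 1 + [I]/Ki = 1 + 1.46/0.934 = 2.563.
For a noncompetitive inhibitor, Vmax is reduced to Vmax/α while Km is unchanged: Km,app = 2.76 nM, Vmax,app = 164 μmol·min⁻¹.
v = Vmax,app·[S]/(Km,app + [S]) = 164 × 1.24/(2.76 + 1.24) = 50.8 μmol·min⁻¹.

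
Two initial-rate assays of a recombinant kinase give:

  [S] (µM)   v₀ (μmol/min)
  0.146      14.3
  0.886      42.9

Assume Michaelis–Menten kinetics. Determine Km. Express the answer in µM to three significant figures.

0.577 µM

In reciprocal form, 1/v = (Km/Vmax)·(1/[S]) + 1/Vmax. The two points give (1/[S], 1/v) = (6.849, 0.06993) and (1.129, 0.02331).
Slope = (0.06993 − 0.02331)/(6.849 − 1.129) = 0.008149; intercept = 0.06993 − 0.008149×6.849 = 0.01411.
Vmax = 1/intercept = 70.9 μmol/min; Km = slope × Vmax = 0.008149 × 70.9 = 0.577 µM.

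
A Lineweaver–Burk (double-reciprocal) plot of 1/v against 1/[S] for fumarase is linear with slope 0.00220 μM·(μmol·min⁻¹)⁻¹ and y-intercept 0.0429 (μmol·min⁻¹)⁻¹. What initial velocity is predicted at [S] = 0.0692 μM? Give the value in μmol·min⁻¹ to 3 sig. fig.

The y-intercept is 1/Vmax, so Vmax = 1/0.0429 = 23.3 μmol·min⁻¹.
The slope is Km/Vmax, so Km = 0.00220 × 23.3 = 0.0513 μM.
Then v = 23.3 × 0.0692/(0.0513 + 0.0692) = 13.4 μmol·min⁻¹.

13.4 μmol·min⁻¹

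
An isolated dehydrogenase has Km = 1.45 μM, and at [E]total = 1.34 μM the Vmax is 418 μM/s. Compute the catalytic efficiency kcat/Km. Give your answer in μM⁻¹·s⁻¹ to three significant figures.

215 μM⁻¹·s⁻¹

kcat = Vmax/[E]total = 418/1.34 = 312 s⁻¹.
kcat/Km = 312/1.45 = 215 μM⁻¹·s⁻¹.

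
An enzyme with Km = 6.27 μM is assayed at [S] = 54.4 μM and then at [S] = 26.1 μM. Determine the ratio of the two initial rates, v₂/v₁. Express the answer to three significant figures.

0.899

Since Vmax cancels, v₂/v₁ = [S]₂(Km+[S]₁) / [S]₁(Km+[S]₂).
= 26.1×(6.27+54.4) / (54.4×(6.27+26.1)) = 1583/1761 = 0.899.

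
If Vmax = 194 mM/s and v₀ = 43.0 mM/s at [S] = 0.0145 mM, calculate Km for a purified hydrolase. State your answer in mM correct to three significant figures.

From v = Vmax[S]/(Km+[S]), Km = [S](Vmax − v)/v.
Km = 0.0145 × (194 − 43.0) / 43.0 = 2.190/43.0 = 0.0509 mM.

0.0509 mM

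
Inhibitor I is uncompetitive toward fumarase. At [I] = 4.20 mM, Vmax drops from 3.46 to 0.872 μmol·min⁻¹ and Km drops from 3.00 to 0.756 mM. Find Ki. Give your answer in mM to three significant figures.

1.42 mM

Uncompetitive: Vmax,app = Vmax/α (and Km,app = Km/α) with α = 1 + [I]/Ki.
α = Vmax/Vmax,app = 3.46/0.872 = 3.968.
Ki = [I]/(α − 1) = 4.20/2.968 = 1.42 mM.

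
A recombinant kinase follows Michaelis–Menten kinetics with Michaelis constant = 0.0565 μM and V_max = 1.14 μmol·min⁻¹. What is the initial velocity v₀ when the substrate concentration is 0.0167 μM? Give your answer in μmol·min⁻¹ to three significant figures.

[S]/(Km+[S]) = 0.0167/0.07320 = 0.2281, the fractional saturation.
v = 0.2281 × Vmax = 0.2281 × 1.14 = 0.260 μmol·min⁻¹.

0.260 μmol·min⁻¹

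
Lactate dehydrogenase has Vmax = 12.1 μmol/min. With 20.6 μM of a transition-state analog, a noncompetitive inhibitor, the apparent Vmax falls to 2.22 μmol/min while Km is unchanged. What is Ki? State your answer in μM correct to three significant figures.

Noncompetitive: Vmax,app = Vmax/α with α = 1 + [I]/Ki.
α = Vmax/Vmax,app = 12.1/2.22 = 5.450.
Since α = 1 + [I]/Ki, [I]/Ki = 5.450 − 1 = 4.450 and Ki = 20.6/4.450 = 4.63 μM.

4.63 μM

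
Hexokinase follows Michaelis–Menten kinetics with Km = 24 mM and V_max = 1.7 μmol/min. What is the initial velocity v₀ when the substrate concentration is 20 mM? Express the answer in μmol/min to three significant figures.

0.773 μmol/min

[S]/(Km+[S]) = 20/44.00 = 0.4545, the fractional saturation.
v = 0.4545 × Vmax = 0.4545 × 1.7 = 0.773 μmol/min.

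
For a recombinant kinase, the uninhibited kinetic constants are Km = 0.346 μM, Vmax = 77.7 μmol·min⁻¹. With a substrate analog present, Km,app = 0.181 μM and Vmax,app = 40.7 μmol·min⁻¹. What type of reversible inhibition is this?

uncompetitive

Both Km and Vmax decrease by the same factor (~1.91-fold) — characteristic of uncompetitive inhibition.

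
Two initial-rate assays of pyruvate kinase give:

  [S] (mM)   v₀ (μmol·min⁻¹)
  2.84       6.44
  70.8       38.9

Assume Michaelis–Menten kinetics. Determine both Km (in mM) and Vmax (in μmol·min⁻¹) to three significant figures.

In reciprocal form, 1/v = (Km/Vmax)·(1/[S]) + 1/Vmax. The two points give (1/[S], 1/v) = (0.3521, 0.1553) and (0.01412, 0.02571).
Slope = (0.1553 − 0.02571)/(0.3521 − 0.01412) = 0.3834; intercept = 0.1553 − 0.3834×0.3521 = 0.02029.
Vmax = 1/intercept = 49.3 μmol·min⁻¹; Km = slope × Vmax = 0.3834 × 49.3 = 18.9 mM.

Km = 18.9 mM; Vmax = 49.3 μmol·min⁻¹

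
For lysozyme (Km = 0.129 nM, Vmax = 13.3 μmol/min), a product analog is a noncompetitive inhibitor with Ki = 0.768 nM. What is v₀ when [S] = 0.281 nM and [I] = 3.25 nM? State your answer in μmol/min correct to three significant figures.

1.74 μmol/min

With α = 1 + [I]/Ki = 1 + 3.25/0.768 = 5.232, the noncompetitive rate law is v = (Vmax/α)·[S] / (Km + [S]).
v = (13.3/5.232)×0.281 / (0.129 + 0.281) = 0.7143/0.4100 = 1.74 μmol/min.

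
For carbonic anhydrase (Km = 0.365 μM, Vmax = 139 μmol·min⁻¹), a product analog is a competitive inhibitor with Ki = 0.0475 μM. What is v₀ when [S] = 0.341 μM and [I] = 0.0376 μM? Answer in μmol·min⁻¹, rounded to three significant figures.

α = 1 + [I]/Ki = 1 + 0.0376/0.0475 = 1.792.
For a competitive inhibitor, Vmax is unchanged and the apparent Km becomes α·Km: Km,app = 0.654 μM, Vmax,app = 139 μmol·min⁻¹.
v = Vmax,app·[S]/(Km,app + [S]) = 139 × 0.341/(0.654 + 0.341) = 47.6 μmol·min⁻¹.

47.6 μmol·min⁻¹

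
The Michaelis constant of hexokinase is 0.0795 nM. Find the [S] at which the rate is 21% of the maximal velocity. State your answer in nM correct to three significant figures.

0.0211 nM

v/Vmax = [S]/(Km+[S]) = 0.21, so [S] = Km·0.21/(1 − 0.21) = 0.0795 × 0.2658.
[S] = 0.0211 nM.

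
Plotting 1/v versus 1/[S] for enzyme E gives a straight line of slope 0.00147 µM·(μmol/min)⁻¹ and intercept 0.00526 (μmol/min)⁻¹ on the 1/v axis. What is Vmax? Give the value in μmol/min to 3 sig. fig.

190 μmol/min

The y-intercept of a Lineweaver–Burk plot equals 1/Vmax, so Vmax = 1/0.00526 = 190 μmol/min.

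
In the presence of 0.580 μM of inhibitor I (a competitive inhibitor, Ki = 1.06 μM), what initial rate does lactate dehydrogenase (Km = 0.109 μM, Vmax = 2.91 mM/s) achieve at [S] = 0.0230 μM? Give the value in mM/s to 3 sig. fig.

With α = 1 + [I]/Ki = 1 + 0.580/1.06 = 1.547, the competitive rate law is v = Vmax[S] / (αKm + [S]).
v = 2.91×0.0230 / (1.547×0.109 + 0.0230) = 0.06693/0.1916 = 0.349 mM/s.

0.349 mM/s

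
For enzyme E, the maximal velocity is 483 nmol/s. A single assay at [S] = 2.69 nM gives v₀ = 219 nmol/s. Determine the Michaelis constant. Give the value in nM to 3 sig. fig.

v/Vmax = 219/483 = 0.4534 = [S]/(Km+[S]).
So Km + [S] = [S]/0.4534 = 5.933 nM, giving Km = 5.933 − 2.69 = 3.24 nM.

3.24 nM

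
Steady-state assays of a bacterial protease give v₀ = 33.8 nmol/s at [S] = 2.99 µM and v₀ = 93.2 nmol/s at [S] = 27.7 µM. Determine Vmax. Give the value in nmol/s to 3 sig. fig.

118 nmol/s

From v = Vmax[S]/(Km+[S]), each point gives Vmax = v(Km+[S])/[S].
Equating: 33.8(Km+2.99)/2.99 = 93.2(Km+27.7)/27.7.
11.30·Km + 33.8 = 3.365·Km + 93.2, so (11.30 − 3.365)·Km = 93.2 − 33.8.
Km = 59.40/7.940 = 7.48 µM; then Vmax = 33.8(7.48+2.99)/2.99 = 118 nmol/s.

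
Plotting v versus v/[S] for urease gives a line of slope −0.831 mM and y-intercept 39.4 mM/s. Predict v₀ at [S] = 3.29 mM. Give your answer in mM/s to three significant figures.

In the Eadie–Hofstee form v = Vmax − Km·(v/[S]), the slope is −Km and the intercept is Vmax, so Km = 0.831 mM and Vmax = 39.4 mM/s.
v = 39.4 × 3.29/(0.831 + 3.29) = 31.5 mM/s.

31.5 mM/s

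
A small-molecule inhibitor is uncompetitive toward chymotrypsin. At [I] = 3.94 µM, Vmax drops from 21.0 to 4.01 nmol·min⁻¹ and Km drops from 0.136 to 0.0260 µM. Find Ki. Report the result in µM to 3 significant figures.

Uncompetitive: Vmax,app = Vmax/α (and Km,app = Km/α) with α = 1 + [I]/Ki.
α = Vmax/Vmax,app = 21.0/4.01 = 5.237.
Since α = 1 + [I]/Ki, [I]/Ki = 5.237 − 1 = 4.237 and Ki = 3.94/4.237 = 0.930 µM.

0.930 µM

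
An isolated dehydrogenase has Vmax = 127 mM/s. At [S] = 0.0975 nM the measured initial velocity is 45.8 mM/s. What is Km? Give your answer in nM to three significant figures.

v/Vmax = 45.8/127 = 0.3606 = [S]/(Km+[S]).
So Km + [S] = [S]/0.3606 = 0.2704 nM, giving Km = 0.2704 − 0.0975 = 0.173 nM.

0.173 nM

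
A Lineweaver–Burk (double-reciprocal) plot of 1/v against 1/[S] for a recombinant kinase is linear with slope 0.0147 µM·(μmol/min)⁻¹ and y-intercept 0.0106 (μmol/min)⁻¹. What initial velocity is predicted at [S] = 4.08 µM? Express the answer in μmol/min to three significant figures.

70.4 μmol/min

The y-intercept is 1/Vmax, so Vmax = 1/0.0106 = 94.3 μmol/min.
The slope is Km/Vmax, so Km = 0.0147 × 94.3 = 1.39 µM.
Then v = 94.3 × 4.08/(1.39 + 4.08) = 70.4 μmol/min.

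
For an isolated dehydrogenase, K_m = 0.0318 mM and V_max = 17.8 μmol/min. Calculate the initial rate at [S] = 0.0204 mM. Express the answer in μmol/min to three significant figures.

v = Vmax·[S]/(Km + [S]) = 17.8 × 0.0204 / (0.0318 + 0.0204)
  = 0.3631 / 0.05220 = 6.96 μmol/min.

6.96 μmol/min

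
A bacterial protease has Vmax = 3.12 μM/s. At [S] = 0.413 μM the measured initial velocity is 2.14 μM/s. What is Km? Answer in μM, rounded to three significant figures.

0.189 μM

From v = Vmax[S]/(Km+[S]), Km = [S](Vmax − v)/v.
Km = 0.413 × (3.12 − 2.14) / 2.14 = 0.4047/2.14 = 0.189 μM.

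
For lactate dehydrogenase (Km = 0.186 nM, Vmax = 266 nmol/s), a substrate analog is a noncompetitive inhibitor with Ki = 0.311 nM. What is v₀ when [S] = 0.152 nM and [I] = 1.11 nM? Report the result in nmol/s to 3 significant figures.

26.2 nmol/s

α = 1 + [I]/Ki = 1 + 1.11/0.311 = 4.569.
For a noncompetitive inhibitor, Vmax is reduced to Vmax/α while Km is unchanged: Km,app = 0.186 nM, Vmax,app = 58.2 nmol/s.
v = Vmax,app·[S]/(Km,app + [S]) = 58.2 × 0.152/(0.186 + 0.152) = 26.2 nmol/s.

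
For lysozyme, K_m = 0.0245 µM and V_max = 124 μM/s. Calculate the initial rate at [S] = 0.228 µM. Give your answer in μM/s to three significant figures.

[S]/(Km+[S]) = 0.228/0.2525 = 0.9030, the fractional saturation.
v = 0.9030 × Vmax = 0.9030 × 124 = 112 μM/s.

112 μM/s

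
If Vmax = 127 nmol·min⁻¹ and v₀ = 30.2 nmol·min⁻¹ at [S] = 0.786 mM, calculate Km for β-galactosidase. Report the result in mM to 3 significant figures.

From v = Vmax[S]/(Km+[S]), Km = [S](Vmax − v)/v.
Km = 0.786 × (127 − 30.2) / 30.2 = 76.08/30.2 = 2.52 mM.

2.52 mM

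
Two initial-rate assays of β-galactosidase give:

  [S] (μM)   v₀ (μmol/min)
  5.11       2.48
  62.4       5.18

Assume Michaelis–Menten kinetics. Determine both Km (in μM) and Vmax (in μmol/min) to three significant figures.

From v = Vmax[S]/(Km+[S]), each point gives Vmax = v(Km+[S])/[S].
Equating: 2.48(Km+5.11)/5.11 = 5.18(Km+62.4)/62.4.
0.4853·Km + 2.48 = 0.08301·Km + 5.18, so (0.4853 − 0.08301)·Km = 5.18 − 2.48.
Km = 2.700/0.4023 = 6.71 μM; then Vmax = 2.48(6.71+5.11)/5.11 = 5.74 μmol/min.

Km = 6.71 μM; Vmax = 5.74 μmol/min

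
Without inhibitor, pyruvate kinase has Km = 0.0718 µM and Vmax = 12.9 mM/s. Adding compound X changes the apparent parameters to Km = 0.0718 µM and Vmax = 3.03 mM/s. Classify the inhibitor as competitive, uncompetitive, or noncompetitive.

Vmax decreases (12.9 → 3.03 mM/s) while Km is unchanged — pure noncompetitive inhibition.

noncompetitive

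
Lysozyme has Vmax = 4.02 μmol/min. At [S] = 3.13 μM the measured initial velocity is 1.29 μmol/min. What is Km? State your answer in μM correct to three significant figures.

From v = Vmax[S]/(Km+[S]), Km = [S](Vmax − v)/v.
Km = 3.13 × (4.02 − 1.29) / 1.29 = 8.545/1.29 = 6.62 μM.

6.62 μM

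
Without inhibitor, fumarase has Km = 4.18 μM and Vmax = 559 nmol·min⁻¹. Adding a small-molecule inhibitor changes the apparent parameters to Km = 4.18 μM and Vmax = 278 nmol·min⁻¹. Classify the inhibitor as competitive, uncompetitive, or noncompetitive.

noncompetitive

Vmax decreases (559 → 278 nmol·min⁻¹) while Km is unchanged — pure noncompetitive inhibition.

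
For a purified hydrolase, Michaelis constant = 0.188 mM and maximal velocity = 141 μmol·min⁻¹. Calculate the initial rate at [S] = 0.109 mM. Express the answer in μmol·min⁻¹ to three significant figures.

51.7 μmol·min⁻¹

[S]/(Km+[S]) = 0.109/0.2970 = 0.3670, the fractional saturation.
v = 0.3670 × Vmax = 0.3670 × 141 = 51.7 μmol·min⁻¹.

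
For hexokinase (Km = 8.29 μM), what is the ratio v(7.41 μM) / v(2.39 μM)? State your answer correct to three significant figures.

2.11

Since Vmax cancels, v₂/v₁ = [S]₂(Km+[S]₁) / [S]₁(Km+[S]₂).
= 7.41×(8.29+2.39) / (2.39×(8.29+7.41)) = 79.14/37.52 = 2.11.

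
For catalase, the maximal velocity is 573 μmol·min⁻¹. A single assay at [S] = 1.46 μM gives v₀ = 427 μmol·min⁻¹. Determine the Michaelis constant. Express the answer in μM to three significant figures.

From v = Vmax[S]/(Km+[S]), Km = [S](Vmax − v)/v.
Km = 1.46 × (573 − 427) / 427 = 213.2/427 = 0.499 μM.

0.499 μM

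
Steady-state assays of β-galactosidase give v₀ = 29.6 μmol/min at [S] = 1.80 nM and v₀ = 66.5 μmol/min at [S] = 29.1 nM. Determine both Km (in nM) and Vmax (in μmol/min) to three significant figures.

In reciprocal form, 1/v = (Km/Vmax)·(1/[S]) + 1/Vmax. The two points give (1/[S], 1/v) = (0.5556, 0.03378) and (0.03436, 0.01504).
Slope = (0.03378 − 0.01504)/(0.5556 − 0.03436) = 0.03597; intercept = 0.03378 − 0.03597×0.5556 = 0.01380.
Vmax = 1/intercept = 72.5 μmol/min; Km = slope × Vmax = 0.03597 × 72.5 = 2.61 nM.

Km = 2.61 nM; Vmax = 72.5 μmol/min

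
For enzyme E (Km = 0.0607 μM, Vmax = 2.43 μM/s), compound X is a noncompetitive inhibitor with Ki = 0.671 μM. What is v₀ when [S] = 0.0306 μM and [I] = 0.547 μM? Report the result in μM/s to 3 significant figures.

α = 1 + [I]/Ki = 1 + 0.547/0.671 = 1.815.
For a noncompetitive inhibitor, Vmax is reduced to Vmax/α while Km is unchanged: Km,app = 0.0607 μM, Vmax,app = 1.34 μM/s.
v = Vmax,app·[S]/(Km,app + [S]) = 1.34 × 0.0306/(0.0607 + 0.0306) = 0.449 μM/s.

0.449 μM/s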